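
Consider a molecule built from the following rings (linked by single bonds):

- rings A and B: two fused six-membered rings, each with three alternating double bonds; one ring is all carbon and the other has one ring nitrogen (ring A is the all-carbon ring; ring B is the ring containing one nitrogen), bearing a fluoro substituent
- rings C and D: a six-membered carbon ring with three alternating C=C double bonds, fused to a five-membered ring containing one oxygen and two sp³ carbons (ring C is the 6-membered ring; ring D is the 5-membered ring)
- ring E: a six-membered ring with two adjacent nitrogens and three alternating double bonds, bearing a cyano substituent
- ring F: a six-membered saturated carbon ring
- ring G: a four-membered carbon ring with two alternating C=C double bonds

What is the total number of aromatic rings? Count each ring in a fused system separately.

Rings A and B form a fused bicyclic system (with one nitrogen) with 10 sp² atoms and 10 π electrons from ring double bonds. 10 = 4(2)+2, so the system is aromatic and both rings count as aromatic (quinoline).
Ring C has a continuous p-orbital overlap around the ring; 3 ring double bonds give 6 π electrons. 6 = 4(1)+2, so ring C is aromatic (benzene ring).
Ring D has two sp³ carbons, so it is not fully conjugated — not aromatic (oxolane ring).
Ring E is planar and fully conjugated; 3 ring double bonds give 6 π electrons. That satisfies 4n+2 with n=1, so ring E is aromatic (pyridazine).
Ring F has only sp³ atoms, so it is not fully conjugated — not aromatic (cyclohexane).
Ring G has only sp² ring atoms; a planar conformation would have a fully conjugated π system of 4 electrons. But 4 = 4(1), which is 4n not 4n+2, so ring G is not aromatic (cyclobutadiene) — cyclobutadiene is antiaromatic and distorts to a rectangle.
Aromatic: A, B, C, E. Total: 4.

4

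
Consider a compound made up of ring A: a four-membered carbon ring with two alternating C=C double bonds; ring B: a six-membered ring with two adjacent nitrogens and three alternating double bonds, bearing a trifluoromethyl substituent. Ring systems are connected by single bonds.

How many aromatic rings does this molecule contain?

Ring A has only sp² ring atoms; a planar conformation would have a fully conjugated π system of 4 electrons. But 4 = 4(1), which is 4n not 4n+2, so ring A is not aromatic (cyclobutadiene) — cyclobutadiene is antiaromatic and distorts to a rectangle.
Ring B is planar and fully conjugated; 3 ring double bonds give 6 π electrons. 6 = 4(1)+2, so ring B is aromatic (pyridazine).
Aromatic: B. Total: 1.

1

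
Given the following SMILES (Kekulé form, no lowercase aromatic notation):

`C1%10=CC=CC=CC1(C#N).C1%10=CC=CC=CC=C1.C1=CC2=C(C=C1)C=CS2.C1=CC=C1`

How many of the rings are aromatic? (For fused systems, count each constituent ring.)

2

The SMILES encodes a seven-membered carbon ring with three C=C double bonds and one sp³ carbon; an eight-membered carbon ring with four alternating C=C double bonds; a six-membered carbon ring with three alternating C=C double bonds, fused to a five-membered ring containing one sulfur and two C=C double bonds; a four-membered carbon ring with two alternating C=C double bonds.
The 7-membered ring has one sp³ carbon, so it is not fully conjugated — not aromatic (cycloheptatriene).
The 8-membered ring has only sp² ring atoms; a planar conformation would have a fully conjugated π system of 8 electrons. But 8 = 4(2), which is 4n not 4n+2, so it is not aromatic (cyclooctatetraene) — cyclooctatetraene distorts into a non-planar tub to avoid antiaromaticity.
The fused 6/5-membered bicyclic (with one sulfur) is a single π system with 9 sp² atoms and 10 π electrons from ring double bonds plus a heteroatom lone pair. 10 = 4(2)+2, so the system is aromatic and both rings count as aromatic (benzothiophene).
The 4-membered ring has only sp² ring atoms; a planar conformation would have a fully conjugated π system of 4 electrons. But 4 = 4(1), which is 4n not 4n+2, so it is not aromatic (cyclobutadiene) — cyclobutadiene is antiaromatic and distorts to a rectangle.
2 of the 5 rings are aromatic. Total: 2.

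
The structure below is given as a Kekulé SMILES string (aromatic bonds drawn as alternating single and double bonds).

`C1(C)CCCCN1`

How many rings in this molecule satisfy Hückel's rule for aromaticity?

0

The SMILES encodes a six-membered saturated ring of five carbons and one N–H nitrogen.
The 6-membered ring with one N–H has only sp³ atoms, so it is not fully conjugated — not aromatic (piperidine).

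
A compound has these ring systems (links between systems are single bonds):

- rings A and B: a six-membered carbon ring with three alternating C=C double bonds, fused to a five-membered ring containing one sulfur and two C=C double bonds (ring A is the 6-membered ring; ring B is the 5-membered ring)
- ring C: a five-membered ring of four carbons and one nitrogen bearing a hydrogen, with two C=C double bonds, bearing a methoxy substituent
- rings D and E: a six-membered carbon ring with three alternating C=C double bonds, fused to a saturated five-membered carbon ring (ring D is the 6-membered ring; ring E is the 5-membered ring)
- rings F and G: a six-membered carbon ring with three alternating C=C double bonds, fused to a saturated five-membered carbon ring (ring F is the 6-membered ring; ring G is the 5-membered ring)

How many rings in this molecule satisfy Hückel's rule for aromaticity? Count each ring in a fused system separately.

5

Rings A and B form a fused bicyclic system (with one sulfur) with 9 sp² atoms and 10 π electrons from ring double bonds plus a heteroatom lone pair. 10 = 4(2)+2, so the system is aromatic and both rings count as aromatic (benzothiophene).
Ring C has a continuous p-orbital overlap around the ring; 2 ring double bonds (4 π electrons) plus a heteroatom lone pair (2) give 6 π electrons. That satisfies 4n+2 with n=1, so ring C is aromatic (pyrrole).
Ring D is fully conjugated (every ring atom contributes a p orbital); 3 ring double bonds give 6 π electrons. Since 6 = 4n+2 (n=1), ring D is aromatic (benzene ring).
Ring E has three sp³ carbons, so it is not fully conjugated — not aromatic (cyclopentane ring).
Ring F has a continuous p-orbital overlap around the ring; 3 ring double bonds give 6 π electrons. That satisfies 4n+2 with n=1, so ring F is aromatic (benzene ring).
Ring G has three sp³ carbons, so it is not fully conjugated — not aromatic (cyclopentane ring).
Aromatic: A, B, C, D, F. Total: 5.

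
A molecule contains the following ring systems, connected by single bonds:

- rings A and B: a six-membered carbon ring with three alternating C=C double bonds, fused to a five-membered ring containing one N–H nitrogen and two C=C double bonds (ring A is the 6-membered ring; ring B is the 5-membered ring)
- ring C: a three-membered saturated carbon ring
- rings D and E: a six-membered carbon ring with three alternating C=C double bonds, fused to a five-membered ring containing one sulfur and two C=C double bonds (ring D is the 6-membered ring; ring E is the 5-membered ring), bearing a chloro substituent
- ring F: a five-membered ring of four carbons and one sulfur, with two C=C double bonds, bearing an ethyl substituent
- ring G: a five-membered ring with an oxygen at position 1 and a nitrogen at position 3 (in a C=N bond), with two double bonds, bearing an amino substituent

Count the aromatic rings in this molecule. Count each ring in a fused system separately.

6

Rings A and B form a fused bicyclic system (with one N–H) with 9 sp² atoms and 10 π electrons from ring double bonds plus a heteroatom lone pair. 10 = 4(2)+2, so the system is aromatic and both rings count as aromatic (indole).
Ring C has only sp³ atoms, so it is not fully conjugated — not aromatic (cyclopropane).
Rings D and E form a fused bicyclic system (with one sulfur) with 9 sp² atoms and 10 π electrons from ring double bonds plus a heteroatom lone pair. 10 = 4(2)+2, so the system is aromatic and both rings count as aromatic (benzothiophene).
Ring F is fully conjugated (every ring atom contributes a p orbital); 2 ring double bonds (4 π electrons) plus a heteroatom lone pair (2) give 6 π electrons. 6 = 4(1)+2, so ring F is aromatic (thiophene).
Ring G is fully conjugated (every ring atom contributes a p orbital); 2 ring double bonds (4 π electrons) plus a heteroatom lone pair (2) give 6 π electrons. Since 6 = 4n+2 (n=1), ring G is aromatic (oxazole).
Aromatic: A, B, D, E, F, G. Total: 6.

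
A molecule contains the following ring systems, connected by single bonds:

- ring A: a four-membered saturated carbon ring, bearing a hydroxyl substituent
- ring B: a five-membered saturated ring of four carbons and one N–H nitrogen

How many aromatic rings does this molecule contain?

0

Ring A has only sp³ atoms, so it is not fully conjugated — not aromatic (cyclobutane).
Ring B has only sp³ atoms, so it is not fully conjugated — not aromatic (pyrrolidine).
No ring is aromatic. Total: 0.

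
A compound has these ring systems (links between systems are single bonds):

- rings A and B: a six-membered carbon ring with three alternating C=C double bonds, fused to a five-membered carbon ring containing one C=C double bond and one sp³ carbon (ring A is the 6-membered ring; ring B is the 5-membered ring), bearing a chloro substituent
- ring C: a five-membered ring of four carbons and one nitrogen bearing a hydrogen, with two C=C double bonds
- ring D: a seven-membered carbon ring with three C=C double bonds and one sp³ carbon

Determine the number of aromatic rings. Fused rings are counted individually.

Ring A has a continuous p-orbital overlap around the ring; 3 ring double bonds give 6 π electrons. Since 6 = 4n+2 (n=1), ring A is aromatic (benzene ring).
Ring B has one sp³ carbon, so it is not fully conjugated — not aromatic (cyclopentene ring).
Ring C is planar and fully conjugated; 2 ring double bonds (4 π electrons) plus a heteroatom lone pair (2) give 6 π electrons. That satisfies 4n+2 with n=1, so ring C is aromatic (pyrrole).
Ring D has one sp³ carbon, so it is not fully conjugated — not aromatic (cycloheptatriene).
Aromatic: A, C. Total: 2.

2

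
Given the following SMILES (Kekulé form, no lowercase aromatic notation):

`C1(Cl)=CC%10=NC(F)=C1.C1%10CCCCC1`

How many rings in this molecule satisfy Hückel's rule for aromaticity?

The SMILES encodes a six-membered ring of five carbons and one nitrogen with three alternating double bonds; a six-membered saturated carbon ring.
The 6-membered ring with one nitrogen is fully conjugated (every ring atom contributes a p orbital); 3 ring double bonds give 6 π electrons. That satisfies 4n+2 with n=1, so it is aromatic (pyridine).
The 6-membered ring has only sp³ atoms, so it is not fully conjugated — not aromatic (cyclohexane).
1 of the 2 rings is aromatic. Total: 1.

1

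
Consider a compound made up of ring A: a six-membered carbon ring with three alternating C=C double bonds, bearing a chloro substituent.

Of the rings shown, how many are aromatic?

1

Ring A has a continuous p-orbital overlap around the ring; 3 ring double bonds give 6 π electrons. 6 = 4(1)+2, so ring A is aromatic (benzene).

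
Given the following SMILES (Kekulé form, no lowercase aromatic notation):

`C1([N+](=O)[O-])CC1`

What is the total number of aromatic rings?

The SMILES encodes a three-membered saturated carbon ring.
The 3-membered ring has only sp³ atoms, so it is not fully conjugated — not aromatic (cyclopropane).

0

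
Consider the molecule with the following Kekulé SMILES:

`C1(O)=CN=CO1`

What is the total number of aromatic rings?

1

The SMILES encodes a five-membered ring with an oxygen at position 1 and a nitrogen at position 3 (in a C=N bond), with two double bonds.
The 5-membered ring with one oxygen and one =N– has a continuous p-orbital overlap around the ring; 2 ring double bonds (4 π electrons) plus a heteroatom lone pair (2) give 6 π electrons. That satisfies 4n+2 with n=1, so it is aromatic (oxazole).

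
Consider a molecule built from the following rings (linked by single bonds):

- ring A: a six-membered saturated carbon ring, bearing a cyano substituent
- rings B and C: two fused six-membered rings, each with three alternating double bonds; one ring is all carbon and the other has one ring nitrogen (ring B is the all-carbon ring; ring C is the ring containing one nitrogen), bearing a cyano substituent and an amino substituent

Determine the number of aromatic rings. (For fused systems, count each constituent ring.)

2

Ring A has only sp³ atoms, so it is not fully conjugated — not aromatic (cyclohexane).
Rings B and C form a fused bicyclic system (with one nitrogen) with 10 sp² atoms and 10 π electrons from ring double bonds. 10 = 4(2)+2, so the system is aromatic and both rings count as aromatic (quinoline).
Aromatic: B, C. Total: 2.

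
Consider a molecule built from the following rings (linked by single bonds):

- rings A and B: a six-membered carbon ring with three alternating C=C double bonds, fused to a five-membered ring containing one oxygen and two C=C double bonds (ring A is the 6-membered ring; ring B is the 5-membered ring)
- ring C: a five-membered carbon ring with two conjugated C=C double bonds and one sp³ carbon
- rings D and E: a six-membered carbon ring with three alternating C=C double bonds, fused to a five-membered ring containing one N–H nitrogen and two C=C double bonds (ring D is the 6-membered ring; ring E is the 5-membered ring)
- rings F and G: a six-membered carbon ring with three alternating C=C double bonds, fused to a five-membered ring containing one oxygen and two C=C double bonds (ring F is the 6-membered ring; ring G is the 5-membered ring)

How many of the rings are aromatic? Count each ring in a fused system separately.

Rings A and B form a fused bicyclic system (with one oxygen) with 9 sp² atoms and 10 π electrons from ring double bonds plus a heteroatom lone pair. 10 = 4(2)+2, so the system is aromatic and both rings count as aromatic (benzofuran).
Ring C has one sp³ carbon, so it is not fully conjugated — not aromatic (cyclopentadiene).
Rings D and E form a fused bicyclic system (with one N–H) with 9 sp² atoms and 10 π electrons from ring double bonds plus a heteroatom lone pair. 10 = 4(2)+2, so the system is aromatic and both rings count as aromatic (indole).
Rings F and G form a fused bicyclic system (with one oxygen) with 9 sp² atoms and 10 π electrons from ring double bonds plus a heteroatom lone pair. 10 = 4(2)+2, so the system is aromatic and both rings count as aromatic (benzofuran).
Aromatic: A, B, D, E, F, G. Total: 6.

6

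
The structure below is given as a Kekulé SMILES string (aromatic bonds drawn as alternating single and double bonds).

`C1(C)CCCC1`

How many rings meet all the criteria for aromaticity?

The SMILES encodes a five-membered saturated carbon ring.
The 5-membered ring has only sp³ atoms, so it is not fully conjugated — not aromatic (cyclopentane).

0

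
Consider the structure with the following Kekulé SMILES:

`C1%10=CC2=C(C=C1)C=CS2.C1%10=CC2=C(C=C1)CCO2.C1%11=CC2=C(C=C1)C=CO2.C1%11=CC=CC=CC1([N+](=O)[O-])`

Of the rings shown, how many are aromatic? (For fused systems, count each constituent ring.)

The SMILES encodes a six-membered carbon ring with three alternating C=C double bonds, fused to a five-membered ring containing one sulfur and two C=C double bonds; a six-membered carbon ring with three alternating C=C double bonds, fused to a five-membered ring containing one oxygen and two sp³ carbons; a six-membered carbon ring with three alternating C=C double bonds, fused to a five-membered ring containing one oxygen and two C=C double bonds; a seven-membered carbon ring with three C=C double bonds and one sp³ carbon.
The fused 6/5-membered bicyclic (with one sulfur) is a single π system with 9 sp² atoms and 10 π electrons from ring double bonds plus a heteroatom lone pair. 10 = 4(2)+2, so the system is aromatic and both rings count as aromatic (benzothiophene).
The 6-membered ring is fully conjugated (every ring atom contributes a p orbital); 3 ring double bonds give 6 π electrons. 6 = 4(1)+2, so it is aromatic (benzene ring).
The 5-membered ring with one oxygen has two sp³ carbons, so it is not fully conjugated — not aromatic (oxolane ring).
The fused 6/5-membered bicyclic (with one oxygen) is a single π system with 9 sp² atoms and 10 π electrons from ring double bonds plus a heteroatom lone pair. 10 = 4(2)+2, so the system is aromatic and both rings count as aromatic (benzofuran).
The 7-membered ring has one sp³ carbon, so it is not fully conjugated — not aromatic (cycloheptatriene).
5 of the 7 rings are aromatic. Total: 5.

5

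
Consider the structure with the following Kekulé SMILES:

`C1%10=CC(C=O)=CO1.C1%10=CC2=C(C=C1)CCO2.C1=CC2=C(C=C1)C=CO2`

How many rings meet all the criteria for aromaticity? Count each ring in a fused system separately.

4

The SMILES encodes a five-membered ring of four carbons and one oxygen, with two C=C double bonds; a six-membered carbon ring with three alternating C=C double bonds, fused to a five-membered ring containing one oxygen and two sp³ carbons; a six-membered carbon ring with three alternating C=C double bonds, fused to a five-membered ring containing one oxygen and two C=C double bonds.
The 5-membered ring with one oxygen is fully conjugated (every ring atom contributes a p orbital); 2 ring double bonds (4 π electrons) plus a heteroatom lone pair (2) give 6 π electrons. Since 6 = 4n+2 (n=1), it is aromatic (furan).
The 6-membered ring is fully conjugated (every ring atom contributes a p orbital); 3 ring double bonds give 6 π electrons. That satisfies 4n+2 with n=1, so it is aromatic (benzene ring).
The second 5-membered ring with one oxygen has two sp³ carbons, so it is not fully conjugated — not aromatic (oxolane ring).
The fused 6/5-membered bicyclic (with one oxygen) is a single π system with 9 sp² atoms and 10 π electrons from ring double bonds plus a heteroatom lone pair. 10 = 4(2)+2, so the system is aromatic and both rings count as aromatic (benzofuran).
4 of the 5 rings are aromatic. Total: 4.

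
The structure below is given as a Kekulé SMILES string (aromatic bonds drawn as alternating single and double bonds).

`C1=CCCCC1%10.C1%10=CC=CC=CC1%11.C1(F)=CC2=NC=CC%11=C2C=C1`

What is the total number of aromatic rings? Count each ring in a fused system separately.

2

The SMILES encodes a six-membered carbon ring with one C=C double bond; a seven-membered carbon ring with three C=C double bonds and one sp³ carbon; two fused six-membered rings, each with three alternating double bonds; one ring is all carbon and the other has one ring nitrogen.
The 6-membered ring has four sp³ carbons, so it is not fully conjugated — not aromatic (cyclohexene).
The 7-membered ring has one sp³ carbon, so it is not fully conjugated — not aromatic (cycloheptatriene).
The fused 6/6-membered bicyclic (with one nitrogen) is a single π system with 10 sp² atoms and 10 π electrons from ring double bonds. 10 = 4(2)+2, so the system is aromatic and both rings count as aromatic (quinoline).
2 of the 4 rings are aromatic. Total: 2.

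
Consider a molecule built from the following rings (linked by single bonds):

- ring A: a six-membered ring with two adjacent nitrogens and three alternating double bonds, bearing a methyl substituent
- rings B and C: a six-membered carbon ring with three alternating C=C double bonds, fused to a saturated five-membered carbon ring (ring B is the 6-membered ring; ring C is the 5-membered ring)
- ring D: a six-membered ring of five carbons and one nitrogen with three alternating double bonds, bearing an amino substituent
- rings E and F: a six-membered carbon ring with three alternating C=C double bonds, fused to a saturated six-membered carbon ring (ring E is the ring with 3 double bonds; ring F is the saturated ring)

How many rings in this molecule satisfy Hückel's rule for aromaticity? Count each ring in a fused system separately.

4

Ring A has a continuous p-orbital overlap around the ring; 3 ring double bonds give 6 π electrons. 6 = 4(1)+2, so ring A is aromatic (pyridazine).
Ring B has a continuous p-orbital overlap around the ring; 3 ring double bonds give 6 π electrons. That satisfies 4n+2 with n=1, so ring B is aromatic (benzene ring).
Ring C has three sp³ carbons, so it is not fully conjugated — not aromatic (cyclopentane ring).
Ring D has a continuous p-orbital overlap around the ring; 3 ring double bonds give 6 π electrons. That satisfies 4n+2 with n=1, so ring D is aromatic (pyridine).
Ring E is planar and fully conjugated; 3 ring double bonds give 6 π electrons. Since 6 = 4n+2 (n=1), ring E is aromatic (benzene ring).
Ring F has four sp³ carbons, so it is not fully conjugated — not aromatic (cyclohexane ring).
Aromatic: A, B, D, E. Total: 4.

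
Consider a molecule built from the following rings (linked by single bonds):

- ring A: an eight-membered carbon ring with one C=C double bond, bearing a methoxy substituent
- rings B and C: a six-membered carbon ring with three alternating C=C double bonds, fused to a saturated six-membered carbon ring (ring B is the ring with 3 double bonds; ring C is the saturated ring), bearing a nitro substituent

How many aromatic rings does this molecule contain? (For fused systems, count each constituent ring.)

Ring A has six sp³ carbons, so it is not fully conjugated — not aromatic (cyclooctene).
Ring B is fully conjugated (every ring atom contributes a p orbital); 3 ring double bonds give 6 π electrons. That satisfies 4n+2 with n=1, so ring B is aromatic (benzene ring).
Ring C has four sp³ carbons, so it is not fully conjugated — not aromatic (cyclohexane ring).
Aromatic: B. Total: 1.

1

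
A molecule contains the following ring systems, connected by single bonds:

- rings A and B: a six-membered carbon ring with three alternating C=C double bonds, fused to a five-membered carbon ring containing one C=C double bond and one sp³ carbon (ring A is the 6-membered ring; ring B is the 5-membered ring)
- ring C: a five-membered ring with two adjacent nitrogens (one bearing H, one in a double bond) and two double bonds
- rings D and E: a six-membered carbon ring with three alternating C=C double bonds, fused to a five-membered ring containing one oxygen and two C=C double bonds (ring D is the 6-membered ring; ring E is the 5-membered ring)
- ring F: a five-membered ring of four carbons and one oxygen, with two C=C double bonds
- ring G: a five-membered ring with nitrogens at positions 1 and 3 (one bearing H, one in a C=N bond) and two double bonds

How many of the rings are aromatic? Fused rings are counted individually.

6

Ring A is planar and fully conjugated; 3 ring double bonds give 6 π electrons. 6 = 4(1)+2, so ring A is aromatic (benzene ring).
Ring B has one sp³ carbon, so it is not fully conjugated — not aromatic (cyclopentene ring).
Ring C is planar and fully conjugated; 2 ring double bonds (4 π electrons) plus a heteroatom lone pair (2) give 6 π electrons. That satisfies 4n+2 with n=1, so ring C is aromatic (pyrazole).
Rings D and E form a fused bicyclic system (with one oxygen) with 9 sp² atoms and 10 π electrons from ring double bonds plus a heteroatom lone pair. 10 = 4(2)+2, so the system is aromatic and both rings count as aromatic (benzofuran).
Ring F has a continuous p-orbital overlap around the ring; 2 ring double bonds (4 π electrons) plus a heteroatom lone pair (2) give 6 π electrons. 6 = 4(1)+2, so ring F is aromatic (furan).
Ring G is fully conjugated (every ring atom contributes a p orbital); 2 ring double bonds (4 π electrons) plus a heteroatom lone pair (2) give 6 π electrons. Since 6 = 4n+2 (n=1), ring G is aromatic (imidazole).
Aromatic: A, C, D, E, F, G. Total: 6.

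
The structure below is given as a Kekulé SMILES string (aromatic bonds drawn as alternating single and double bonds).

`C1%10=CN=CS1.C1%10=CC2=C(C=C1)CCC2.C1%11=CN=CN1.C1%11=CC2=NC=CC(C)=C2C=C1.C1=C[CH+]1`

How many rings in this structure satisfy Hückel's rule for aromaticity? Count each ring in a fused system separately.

The SMILES encodes a five-membered ring with a sulfur at position 1 and a nitrogen at position 3 (in a C=N bond), with two double bonds; a six-membered carbon ring with three alternating C=C double bonds, fused to a saturated five-membered carbon ring; a five-membered ring with nitrogens at positions 1 and 3 (one bearing H, one in a C=N bond) and two double bonds; two fused six-membered rings, each with three alternating double bonds; one ring is all carbon and the other has one ring nitrogen; a three-membered all-carbon ring bearing a positive charge on one carbon, with one C=C double bond.
The 5-membered ring with one sulfur and one =N– has a continuous p-orbital overlap around the ring; 2 ring double bonds (4 π electrons) plus a heteroatom lone pair (2) give 6 π electrons. Since 6 = 4n+2 (n=1), it is aromatic (thiazole).
The 6-membered ring has a continuous p-orbital overlap around the ring; 3 ring double bonds give 6 π electrons. That satisfies 4n+2 with n=1, so it is aromatic (benzene ring).
The 5-membered ring has three sp³ carbons, so it is not fully conjugated — not aromatic (cyclopentane ring).
The 5-membered ring with two nitrogens (one N–H, one =N–) is planar and fully conjugated; 2 ring double bonds (4 π electrons) plus a heteroatom lone pair (2) give 6 π electrons. Since 6 = 4n+2 (n=1), it is aromatic (imidazole).
The fused 6/6-membered bicyclic (with one nitrogen) is a single π system with 10 sp² atoms and 10 π electrons from ring double bonds. 10 = 4(2)+2, so the system is aromatic and both rings count as aromatic (quinoline).
The 3-membered ring has a continuous p-orbital overlap around the ring; 1 ring double bond (2 π electrons) plus the carbocation's empty p orbital (0, but keeps the ring conjugated) give 2 π electrons. That satisfies 4n+2 with n=0, so it is aromatic (cyclopropenyl cation).
6 of the 7 rings are aromatic. Total: 6.

6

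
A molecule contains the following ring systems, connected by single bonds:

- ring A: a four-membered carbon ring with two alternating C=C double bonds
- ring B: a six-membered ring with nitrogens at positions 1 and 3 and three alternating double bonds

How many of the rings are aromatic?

Ring A has only sp² ring atoms; a planar conformation would have a fully conjugated π system of 4 electrons. But 4 = 4(1), which is 4n not 4n+2, so ring A is not aromatic (cyclobutadiene) — cyclobutadiene is antiaromatic and distorts to a rectangle.
Ring B is planar and fully conjugated; 3 ring double bonds give 6 π electrons. 6 = 4(1)+2, so ring B is aromatic (pyrimidine).
Aromatic: B. Total: 1.

1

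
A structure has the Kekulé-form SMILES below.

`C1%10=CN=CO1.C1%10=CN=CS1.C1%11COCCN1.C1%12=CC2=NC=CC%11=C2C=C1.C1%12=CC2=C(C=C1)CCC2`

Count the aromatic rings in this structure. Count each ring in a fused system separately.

5

The SMILES encodes a five-membered ring with an oxygen at position 1 and a nitrogen at position 3 (in a C=N bond), with two double bonds; a five-membered ring with a sulfur at position 1 and a nitrogen at position 3 (in a C=N bond), with two double bonds; a six-membered saturated ring with an oxygen and an N–H nitrogen at positions 1 and 4; two fused six-membered rings, each with three alternating double bonds; one ring is all carbon and the other has one ring nitrogen; a six-membered carbon ring with three alternating C=C double bonds, fused to a saturated five-membered carbon ring.
The 5-membered ring with one oxygen and one =N– has a continuous p-orbital overlap around the ring; 2 ring double bonds (4 π electrons) plus a heteroatom lone pair (2) give 6 π electrons. 6 = 4(1)+2, so it is aromatic (oxazole).
The 5-membered ring with one sulfur and one =N– is fully conjugated (every ring atom contributes a p orbital); 2 ring double bonds (4 π electrons) plus a heteroatom lone pair (2) give 6 π electrons. 6 = 4(1)+2, so it is aromatic (thiazole).
The 6-membered ring with one oxygen and one N–H (1,4) has only sp³ atoms, so it is not fully conjugated — not aromatic (morpholine).
The fused 6/6-membered bicyclic (with one nitrogen) is a single π system with 10 sp² atoms and 10 π electrons from ring double bonds. 10 = 4(2)+2, so the system is aromatic and both rings count as aromatic (quinoline).
The 6-membered ring is planar and fully conjugated; 3 ring double bonds give 6 π electrons. Since 6 = 4n+2 (n=1), it is aromatic (benzene ring).
The 5-membered ring has three sp³ carbons, so it is not fully conjugated — not aromatic (cyclopentane ring).
5 of the 7 rings are aromatic. Total: 5.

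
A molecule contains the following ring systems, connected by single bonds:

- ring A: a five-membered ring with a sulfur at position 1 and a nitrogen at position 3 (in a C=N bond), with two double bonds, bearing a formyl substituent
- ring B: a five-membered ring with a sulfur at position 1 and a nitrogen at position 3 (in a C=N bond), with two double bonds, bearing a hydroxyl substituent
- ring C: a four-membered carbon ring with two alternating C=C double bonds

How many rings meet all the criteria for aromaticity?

Ring A is fully conjugated (every ring atom contributes a p orbital); 2 ring double bonds (4 π electrons) plus a heteroatom lone pair (2) give 6 π electrons. That satisfies 4n+2 with n=1, so ring A is aromatic (thiazole).
Ring B is fully conjugated (every ring atom contributes a p orbital); 2 ring double bonds (4 π electrons) plus a heteroatom lone pair (2) give 6 π electrons. Since 6 = 4n+2 (n=1), ring B is aromatic (thiazole).
Ring C has only sp² ring atoms; a planar conformation would have a fully conjugated π system of 4 electrons. But 4 = 4(1), which is 4n not 4n+2, so ring C is not aromatic (cyclobutadiene) — cyclobutadiene is antiaromatic and distorts to a rectangle.
Aromatic: A, B. Total: 2.

2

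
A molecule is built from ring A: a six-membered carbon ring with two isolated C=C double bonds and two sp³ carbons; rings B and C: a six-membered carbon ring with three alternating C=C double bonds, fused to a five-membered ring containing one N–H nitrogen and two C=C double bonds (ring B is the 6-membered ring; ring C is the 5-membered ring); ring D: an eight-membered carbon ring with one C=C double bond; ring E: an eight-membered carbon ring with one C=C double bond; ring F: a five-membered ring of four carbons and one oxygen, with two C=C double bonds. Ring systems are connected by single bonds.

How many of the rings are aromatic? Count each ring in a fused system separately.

3

Ring A has two sp³ carbons, so it is not fully conjugated — not aromatic (1,4-cyclohexadiene).
Rings B and C form a fused bicyclic system (with one N–H) with 9 sp² atoms and 10 π electrons from ring double bonds plus a heteroatom lone pair. 10 = 4(2)+2, so the system is aromatic and both rings count as aromatic (indole).
Ring D has six sp³ carbons, so it is not fully conjugated — not aromatic (cyclooctene).
Ring E has six sp³ carbons, so it is not fully conjugated — not aromatic (cyclooctene).
Ring F is fully conjugated (every ring atom contributes a p orbital); 2 ring double bonds (4 π electrons) plus a heteroatom lone pair (2) give 6 π electrons. That satisfies 4n+2 with n=1, so ring F is aromatic (furan).
Aromatic: B, C, F. Total: 3.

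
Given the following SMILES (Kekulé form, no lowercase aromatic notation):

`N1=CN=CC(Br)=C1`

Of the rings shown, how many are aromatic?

1

The SMILES encodes a six-membered ring with nitrogens at positions 1 and 3 and three alternating double bonds.
The 6-membered ring with two nitrogens (1,3) is fully conjugated (every ring atom contributes a p orbital); 3 ring double bonds give 6 π electrons. Since 6 = 4n+2 (n=1), it is aromatic (pyrimidine).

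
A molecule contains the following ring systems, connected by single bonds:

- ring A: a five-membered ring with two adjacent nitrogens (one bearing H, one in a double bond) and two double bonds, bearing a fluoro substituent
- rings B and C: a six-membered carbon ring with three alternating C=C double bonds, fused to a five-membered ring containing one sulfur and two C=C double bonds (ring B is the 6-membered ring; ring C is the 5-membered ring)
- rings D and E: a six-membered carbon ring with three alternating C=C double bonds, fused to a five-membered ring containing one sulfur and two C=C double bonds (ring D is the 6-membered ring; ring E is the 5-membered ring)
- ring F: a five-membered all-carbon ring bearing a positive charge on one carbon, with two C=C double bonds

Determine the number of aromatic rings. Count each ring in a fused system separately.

Ring A is fully conjugated (every ring atom contributes a p orbital); 2 ring double bonds (4 π electrons) plus a heteroatom lone pair (2) give 6 π electrons. 6 = 4(1)+2, so ring A is aromatic (pyrazole).
Rings B and C form a fused bicyclic system (with one sulfur) with 9 sp² atoms and 10 π electrons from ring double bonds plus a heteroatom lone pair. 10 = 4(2)+2, so the system is aromatic and both rings count as aromatic (benzothiophene).
Rings D and E form a fused bicyclic system (with one sulfur) with 9 sp² atoms and 10 π electrons from ring double bonds plus a heteroatom lone pair. 10 = 4(2)+2, so the system is aromatic and both rings count as aromatic (benzothiophene).
Ring F has only sp² ring atoms; a planar conformation would have a fully conjugated π system of 4 electrons. But 4 = 4(1), which is 4n not 4n+2, so ring F is not aromatic (cyclopentadienyl cation).
Aromatic: A, B, C, D, E. Total: 5.

5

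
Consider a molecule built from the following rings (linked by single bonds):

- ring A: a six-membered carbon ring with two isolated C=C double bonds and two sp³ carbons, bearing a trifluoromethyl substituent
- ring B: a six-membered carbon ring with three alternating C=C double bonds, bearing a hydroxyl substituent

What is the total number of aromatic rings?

Ring A has two sp³ carbons, so it is not fully conjugated — not aromatic (1,4-cyclohexadiene).
Ring B has a continuous p-orbital overlap around the ring; 3 ring double bonds give 6 π electrons. That satisfies 4n+2 with n=1, so ring B is aromatic (benzene).
Aromatic: B. Total: 1.

1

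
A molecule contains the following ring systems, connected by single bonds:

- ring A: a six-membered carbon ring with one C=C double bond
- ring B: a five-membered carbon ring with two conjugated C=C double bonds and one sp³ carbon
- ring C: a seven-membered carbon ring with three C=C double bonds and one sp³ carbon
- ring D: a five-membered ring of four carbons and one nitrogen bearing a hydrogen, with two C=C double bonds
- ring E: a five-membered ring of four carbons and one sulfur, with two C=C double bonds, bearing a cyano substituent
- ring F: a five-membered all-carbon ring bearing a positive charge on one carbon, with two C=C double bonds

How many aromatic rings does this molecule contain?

2

Ring A has four sp³ carbons, so it is not fully conjugated — not aromatic (cyclohexene).
Ring B has one sp³ carbon, so it is not fully conjugated — not aromatic (cyclopentadiene).
Ring C has one sp³ carbon, so it is not fully conjugated — not aromatic (cycloheptatriene).
Ring D is planar and fully conjugated; 2 ring double bonds (4 π electrons) plus a heteroatom lone pair (2) give 6 π electrons. That satisfies 4n+2 with n=1, so ring D is aromatic (pyrrole).
Ring E has a continuous p-orbital overlap around the ring; 2 ring double bonds (4 π electrons) plus a heteroatom lone pair (2) give 6 π electrons. 6 = 4(1)+2, so ring E is aromatic (thiophene).
Ring F has only sp² ring atoms; a planar conformation would have a fully conjugated π system of 4 electrons. But 4 = 4(1), which is 4n not 4n+2, so ring F is not aromatic (cyclopentadienyl cation).
Aromatic: D, E. Total: 2.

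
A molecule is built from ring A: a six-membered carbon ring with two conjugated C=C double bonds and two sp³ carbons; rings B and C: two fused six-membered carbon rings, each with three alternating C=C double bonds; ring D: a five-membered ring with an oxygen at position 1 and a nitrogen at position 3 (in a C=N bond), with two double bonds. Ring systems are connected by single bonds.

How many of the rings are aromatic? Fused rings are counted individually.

3

Ring A has two sp³ carbons, so it is not fully conjugated — not aromatic (1,3-cyclohexadiene).
Rings B and C form a fused bicyclic system with 10 sp² atoms and 10 π electrons from ring double bonds. 10 = 4(2)+2, so the system is aromatic and both rings count as aromatic (naphthalene).
Ring D is planar and fully conjugated; 2 ring double bonds (4 π electrons) plus a heteroatom lone pair (2) give 6 π electrons. That satisfies 4n+2 with n=1, so ring D is aromatic (oxazole).
Aromatic: B, C, D. Total: 3.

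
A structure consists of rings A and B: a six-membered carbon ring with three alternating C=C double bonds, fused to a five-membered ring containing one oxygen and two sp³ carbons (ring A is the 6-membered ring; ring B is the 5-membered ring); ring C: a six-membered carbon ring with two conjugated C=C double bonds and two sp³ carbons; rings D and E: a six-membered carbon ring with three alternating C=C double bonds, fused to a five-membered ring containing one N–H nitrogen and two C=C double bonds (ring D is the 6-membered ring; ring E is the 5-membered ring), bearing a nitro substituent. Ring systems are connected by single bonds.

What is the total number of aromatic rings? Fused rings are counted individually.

Ring A is planar and fully conjugated; 3 ring double bonds give 6 π electrons. That satisfies 4n+2 with n=1, so ring A is aromatic (benzene ring).
Ring B has two sp³ carbons, so it is not fully conjugated — not aromatic (oxolane ring).
Ring C has two sp³ carbons, so it is not fully conjugated — not aromatic (1,3-cyclohexadiene).
Rings D and E form a fused bicyclic system (with one N–H) with 9 sp² atoms and 10 π electrons from ring double bonds plus a heteroatom lone pair. 10 = 4(2)+2, so the system is aromatic and both rings count as aromatic (indole).
Aromatic: A, D, E. Total: 3.

3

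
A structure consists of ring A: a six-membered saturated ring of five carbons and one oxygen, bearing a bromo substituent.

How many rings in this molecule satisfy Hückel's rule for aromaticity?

Ring A has only sp³ atoms, so it is not fully conjugated — not aromatic (tetrahydropyran).

0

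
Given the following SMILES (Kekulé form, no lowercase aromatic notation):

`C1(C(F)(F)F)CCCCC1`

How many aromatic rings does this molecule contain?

0

The SMILES encodes a six-membered saturated carbon ring.
The 6-membered ring has only sp³ atoms, so it is not fully conjugated — not aromatic (cyclohexane).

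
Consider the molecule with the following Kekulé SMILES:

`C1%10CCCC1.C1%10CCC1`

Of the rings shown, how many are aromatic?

The SMILES encodes a five-membered saturated carbon ring; a four-membered saturated carbon ring.
The 5-membered ring has only sp³ atoms, so it is not fully conjugated — not aromatic (cyclopentane).
The 4-membered ring has only sp³ atoms, so it is not fully conjugated — not aromatic (cyclobutane).
None of the rings are aromatic. Total: 0.

0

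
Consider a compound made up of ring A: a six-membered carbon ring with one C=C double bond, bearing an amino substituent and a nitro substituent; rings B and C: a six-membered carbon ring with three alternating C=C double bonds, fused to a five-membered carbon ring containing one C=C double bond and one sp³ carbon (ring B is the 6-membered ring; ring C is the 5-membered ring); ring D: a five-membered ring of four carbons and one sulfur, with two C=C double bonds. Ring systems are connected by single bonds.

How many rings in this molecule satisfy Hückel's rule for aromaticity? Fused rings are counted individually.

2

Ring A has four sp³ carbons, so it is not fully conjugated — not aromatic (cyclohexene).
Ring B has a continuous p-orbital overlap around the ring; 3 ring double bonds give 6 π electrons. 6 = 4(1)+2, so ring B is aromatic (benzene ring).
Ring C has one sp³ carbon, so it is not fully conjugated — not aromatic (cyclopentene ring).
Ring D is planar and fully conjugated; 2 ring double bonds (4 π electrons) plus a heteroatom lone pair (2) give 6 π electrons. 6 = 4(1)+2, so ring D is aromatic (thiophene).
Aromatic: B, D. Total: 2.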